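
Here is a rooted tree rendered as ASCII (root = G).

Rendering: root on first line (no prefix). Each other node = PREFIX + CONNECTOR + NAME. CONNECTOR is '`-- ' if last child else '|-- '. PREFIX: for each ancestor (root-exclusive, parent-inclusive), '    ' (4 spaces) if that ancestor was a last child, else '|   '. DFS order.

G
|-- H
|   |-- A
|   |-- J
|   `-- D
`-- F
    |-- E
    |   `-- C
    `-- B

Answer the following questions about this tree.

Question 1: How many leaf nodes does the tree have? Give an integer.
Answer: 5

Derivation:
Leaves (nodes with no children): A, B, C, D, J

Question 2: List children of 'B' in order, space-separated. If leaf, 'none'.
Answer: none

Derivation:
Node B's children (from adjacency): (leaf)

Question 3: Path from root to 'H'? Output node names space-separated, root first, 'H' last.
Answer: G H

Derivation:
Walk down from root: G -> H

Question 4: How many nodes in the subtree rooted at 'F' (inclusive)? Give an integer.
Subtree rooted at F contains: B, C, E, F
Count = 4

Answer: 4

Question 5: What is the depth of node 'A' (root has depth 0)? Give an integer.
Answer: 2

Derivation:
Path from root to A: G -> H -> A
Depth = number of edges = 2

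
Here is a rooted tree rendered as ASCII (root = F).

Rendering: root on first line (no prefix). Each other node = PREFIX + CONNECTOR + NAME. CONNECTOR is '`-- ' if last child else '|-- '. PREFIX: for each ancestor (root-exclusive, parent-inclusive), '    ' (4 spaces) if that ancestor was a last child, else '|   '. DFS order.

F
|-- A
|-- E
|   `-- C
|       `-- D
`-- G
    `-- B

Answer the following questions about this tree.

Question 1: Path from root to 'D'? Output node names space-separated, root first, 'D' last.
Walk down from root: F -> E -> C -> D

Answer: F E C D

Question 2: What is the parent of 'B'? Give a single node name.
Scan adjacency: B appears as child of G

Answer: G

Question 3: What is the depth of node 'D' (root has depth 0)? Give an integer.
Answer: 3

Derivation:
Path from root to D: F -> E -> C -> D
Depth = number of edges = 3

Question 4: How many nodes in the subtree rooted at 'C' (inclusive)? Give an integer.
Answer: 2

Derivation:
Subtree rooted at C contains: C, D
Count = 2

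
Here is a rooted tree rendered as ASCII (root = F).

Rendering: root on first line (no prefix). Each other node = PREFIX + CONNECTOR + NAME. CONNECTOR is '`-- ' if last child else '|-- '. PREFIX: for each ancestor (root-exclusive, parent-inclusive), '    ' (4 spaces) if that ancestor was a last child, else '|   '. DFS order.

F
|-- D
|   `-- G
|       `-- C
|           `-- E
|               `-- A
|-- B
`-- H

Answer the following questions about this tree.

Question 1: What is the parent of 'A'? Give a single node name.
Answer: E

Derivation:
Scan adjacency: A appears as child of E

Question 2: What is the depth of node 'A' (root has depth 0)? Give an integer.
Answer: 5

Derivation:
Path from root to A: F -> D -> G -> C -> E -> A
Depth = number of edges = 5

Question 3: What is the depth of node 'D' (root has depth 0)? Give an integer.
Path from root to D: F -> D
Depth = number of edges = 1

Answer: 1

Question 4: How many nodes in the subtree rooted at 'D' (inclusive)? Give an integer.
Subtree rooted at D contains: A, C, D, E, G
Count = 5

Answer: 5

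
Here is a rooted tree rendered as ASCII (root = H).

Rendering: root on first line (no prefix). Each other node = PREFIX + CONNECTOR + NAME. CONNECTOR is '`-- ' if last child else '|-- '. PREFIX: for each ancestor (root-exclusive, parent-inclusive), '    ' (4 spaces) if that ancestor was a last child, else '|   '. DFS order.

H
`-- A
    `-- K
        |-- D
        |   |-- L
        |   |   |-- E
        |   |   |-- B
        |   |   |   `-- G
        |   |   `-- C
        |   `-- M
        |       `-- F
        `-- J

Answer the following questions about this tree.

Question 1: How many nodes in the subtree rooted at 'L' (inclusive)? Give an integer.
Subtree rooted at L contains: B, C, E, G, L
Count = 5

Answer: 5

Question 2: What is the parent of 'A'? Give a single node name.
Answer: H

Derivation:
Scan adjacency: A appears as child of H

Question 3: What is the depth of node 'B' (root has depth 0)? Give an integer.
Path from root to B: H -> A -> K -> D -> L -> B
Depth = number of edges = 5

Answer: 5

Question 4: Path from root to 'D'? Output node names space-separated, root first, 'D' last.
Answer: H A K D

Derivation:
Walk down from root: H -> A -> K -> D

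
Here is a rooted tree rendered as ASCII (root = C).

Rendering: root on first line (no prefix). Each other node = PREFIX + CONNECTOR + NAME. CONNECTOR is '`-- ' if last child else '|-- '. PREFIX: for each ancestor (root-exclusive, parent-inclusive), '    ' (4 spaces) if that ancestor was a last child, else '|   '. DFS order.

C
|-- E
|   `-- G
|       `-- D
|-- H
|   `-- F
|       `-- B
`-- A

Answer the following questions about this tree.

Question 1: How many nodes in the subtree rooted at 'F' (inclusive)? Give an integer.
Subtree rooted at F contains: B, F
Count = 2

Answer: 2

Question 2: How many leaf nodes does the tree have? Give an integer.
Answer: 3

Derivation:
Leaves (nodes with no children): A, B, D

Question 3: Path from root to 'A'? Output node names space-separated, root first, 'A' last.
Answer: C A

Derivation:
Walk down from root: C -> A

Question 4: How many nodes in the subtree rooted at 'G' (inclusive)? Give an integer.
Subtree rooted at G contains: D, G
Count = 2

Answer: 2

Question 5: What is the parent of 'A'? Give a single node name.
Scan adjacency: A appears as child of C

Answer: C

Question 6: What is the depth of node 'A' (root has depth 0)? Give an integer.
Path from root to A: C -> A
Depth = number of edges = 1

Answer: 1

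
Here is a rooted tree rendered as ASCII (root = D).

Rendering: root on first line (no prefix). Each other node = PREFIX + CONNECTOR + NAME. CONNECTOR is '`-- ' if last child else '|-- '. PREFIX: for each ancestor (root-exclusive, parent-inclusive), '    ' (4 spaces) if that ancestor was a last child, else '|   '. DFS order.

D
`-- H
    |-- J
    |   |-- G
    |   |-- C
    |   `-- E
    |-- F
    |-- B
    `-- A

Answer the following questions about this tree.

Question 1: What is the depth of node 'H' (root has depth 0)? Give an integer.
Path from root to H: D -> H
Depth = number of edges = 1

Answer: 1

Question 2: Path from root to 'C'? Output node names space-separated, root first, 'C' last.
Walk down from root: D -> H -> J -> C

Answer: D H J C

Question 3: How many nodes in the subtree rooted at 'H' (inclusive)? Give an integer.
Subtree rooted at H contains: A, B, C, E, F, G, H, J
Count = 8

Answer: 8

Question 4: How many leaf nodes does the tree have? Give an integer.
Answer: 6

Derivation:
Leaves (nodes with no children): A, B, C, E, F, G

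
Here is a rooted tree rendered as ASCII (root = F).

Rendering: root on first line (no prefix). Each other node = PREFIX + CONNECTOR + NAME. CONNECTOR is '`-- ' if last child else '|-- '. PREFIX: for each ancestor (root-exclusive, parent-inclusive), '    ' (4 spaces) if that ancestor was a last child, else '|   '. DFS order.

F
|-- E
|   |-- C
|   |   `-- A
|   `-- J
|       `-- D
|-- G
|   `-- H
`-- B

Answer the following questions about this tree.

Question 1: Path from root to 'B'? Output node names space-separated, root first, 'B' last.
Walk down from root: F -> B

Answer: F B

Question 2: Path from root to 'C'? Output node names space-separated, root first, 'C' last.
Answer: F E C

Derivation:
Walk down from root: F -> E -> C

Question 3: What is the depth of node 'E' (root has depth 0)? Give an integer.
Path from root to E: F -> E
Depth = number of edges = 1

Answer: 1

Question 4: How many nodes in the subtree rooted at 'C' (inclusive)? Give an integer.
Subtree rooted at C contains: A, C
Count = 2

Answer: 2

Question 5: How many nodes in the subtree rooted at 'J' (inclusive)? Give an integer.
Answer: 2

Derivation:
Subtree rooted at J contains: D, J
Count = 2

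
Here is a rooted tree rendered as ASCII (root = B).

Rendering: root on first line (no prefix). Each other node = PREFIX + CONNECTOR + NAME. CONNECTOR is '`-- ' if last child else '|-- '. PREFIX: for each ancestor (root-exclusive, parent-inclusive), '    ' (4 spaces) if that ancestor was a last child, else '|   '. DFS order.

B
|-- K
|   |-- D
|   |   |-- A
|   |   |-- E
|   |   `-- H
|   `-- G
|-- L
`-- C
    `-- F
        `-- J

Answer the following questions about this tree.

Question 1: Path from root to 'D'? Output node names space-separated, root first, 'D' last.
Walk down from root: B -> K -> D

Answer: B K D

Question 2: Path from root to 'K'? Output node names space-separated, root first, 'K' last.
Walk down from root: B -> K

Answer: B K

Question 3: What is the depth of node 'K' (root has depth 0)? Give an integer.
Answer: 1

Derivation:
Path from root to K: B -> K
Depth = number of edges = 1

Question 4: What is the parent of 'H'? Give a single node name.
Answer: D

Derivation:
Scan adjacency: H appears as child of D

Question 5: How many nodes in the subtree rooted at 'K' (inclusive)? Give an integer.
Answer: 6

Derivation:
Subtree rooted at K contains: A, D, E, G, H, K
Count = 6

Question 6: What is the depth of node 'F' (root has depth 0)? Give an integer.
Path from root to F: B -> C -> F
Depth = number of edges = 2

Answer: 2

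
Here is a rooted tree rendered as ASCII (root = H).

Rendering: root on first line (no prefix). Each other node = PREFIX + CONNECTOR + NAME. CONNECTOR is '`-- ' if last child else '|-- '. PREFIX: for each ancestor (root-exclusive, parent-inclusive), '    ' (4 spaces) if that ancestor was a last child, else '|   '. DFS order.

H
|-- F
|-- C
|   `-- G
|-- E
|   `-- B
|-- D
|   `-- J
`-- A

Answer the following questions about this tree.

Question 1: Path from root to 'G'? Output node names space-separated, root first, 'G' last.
Walk down from root: H -> C -> G

Answer: H C G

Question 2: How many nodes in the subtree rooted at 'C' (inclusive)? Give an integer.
Answer: 2

Derivation:
Subtree rooted at C contains: C, G
Count = 2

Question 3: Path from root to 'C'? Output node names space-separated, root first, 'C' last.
Walk down from root: H -> C

Answer: H C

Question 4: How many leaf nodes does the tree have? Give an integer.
Answer: 5

Derivation:
Leaves (nodes with no children): A, B, F, G, J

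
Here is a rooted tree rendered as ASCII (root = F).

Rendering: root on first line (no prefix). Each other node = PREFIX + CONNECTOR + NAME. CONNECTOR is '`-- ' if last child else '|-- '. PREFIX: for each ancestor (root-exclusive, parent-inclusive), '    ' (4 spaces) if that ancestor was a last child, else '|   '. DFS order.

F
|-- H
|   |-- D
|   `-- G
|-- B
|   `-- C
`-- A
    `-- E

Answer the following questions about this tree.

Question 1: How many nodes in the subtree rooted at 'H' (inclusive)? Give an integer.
Subtree rooted at H contains: D, G, H
Count = 3

Answer: 3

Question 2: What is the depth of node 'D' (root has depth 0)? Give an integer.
Path from root to D: F -> H -> D
Depth = number of edges = 2

Answer: 2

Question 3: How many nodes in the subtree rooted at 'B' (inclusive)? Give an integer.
Answer: 2

Derivation:
Subtree rooted at B contains: B, C
Count = 2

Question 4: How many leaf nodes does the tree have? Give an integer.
Leaves (nodes with no children): C, D, E, G

Answer: 4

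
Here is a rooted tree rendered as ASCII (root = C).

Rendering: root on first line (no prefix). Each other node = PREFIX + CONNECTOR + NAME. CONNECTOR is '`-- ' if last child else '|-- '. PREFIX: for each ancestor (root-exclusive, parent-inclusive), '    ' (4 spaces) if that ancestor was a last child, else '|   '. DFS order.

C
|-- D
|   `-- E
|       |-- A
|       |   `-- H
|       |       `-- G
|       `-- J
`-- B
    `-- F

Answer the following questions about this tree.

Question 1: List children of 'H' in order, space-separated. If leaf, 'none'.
Answer: G

Derivation:
Node H's children (from adjacency): G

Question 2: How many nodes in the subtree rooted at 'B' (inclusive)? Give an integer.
Answer: 2

Derivation:
Subtree rooted at B contains: B, F
Count = 2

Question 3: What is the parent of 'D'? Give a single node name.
Scan adjacency: D appears as child of C

Answer: C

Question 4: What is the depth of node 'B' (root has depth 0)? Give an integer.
Path from root to B: C -> B
Depth = number of edges = 1

Answer: 1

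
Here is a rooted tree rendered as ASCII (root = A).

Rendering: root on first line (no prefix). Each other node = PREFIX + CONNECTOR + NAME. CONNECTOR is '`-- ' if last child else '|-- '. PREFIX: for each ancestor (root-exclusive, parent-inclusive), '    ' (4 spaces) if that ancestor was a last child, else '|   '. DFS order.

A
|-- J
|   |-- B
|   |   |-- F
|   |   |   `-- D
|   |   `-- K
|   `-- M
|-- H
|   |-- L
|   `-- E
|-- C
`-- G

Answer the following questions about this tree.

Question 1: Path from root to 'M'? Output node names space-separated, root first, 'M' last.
Answer: A J M

Derivation:
Walk down from root: A -> J -> M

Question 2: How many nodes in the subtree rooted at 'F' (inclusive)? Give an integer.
Subtree rooted at F contains: D, F
Count = 2

Answer: 2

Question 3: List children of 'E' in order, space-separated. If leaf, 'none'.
Answer: none

Derivation:
Node E's children (from adjacency): (leaf)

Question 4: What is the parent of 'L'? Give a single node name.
Answer: H

Derivation:
Scan adjacency: L appears as child of H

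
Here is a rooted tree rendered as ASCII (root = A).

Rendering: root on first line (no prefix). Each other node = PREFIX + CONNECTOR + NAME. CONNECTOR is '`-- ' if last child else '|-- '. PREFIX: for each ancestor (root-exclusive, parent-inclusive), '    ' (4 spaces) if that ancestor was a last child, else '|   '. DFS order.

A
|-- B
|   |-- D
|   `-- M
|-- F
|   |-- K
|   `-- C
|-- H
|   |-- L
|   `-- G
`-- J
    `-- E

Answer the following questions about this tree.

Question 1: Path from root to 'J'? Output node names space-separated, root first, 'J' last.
Answer: A J

Derivation:
Walk down from root: A -> J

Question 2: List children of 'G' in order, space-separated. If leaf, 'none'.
Node G's children (from adjacency): (leaf)

Answer: none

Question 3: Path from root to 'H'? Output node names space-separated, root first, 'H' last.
Walk down from root: A -> H

Answer: A H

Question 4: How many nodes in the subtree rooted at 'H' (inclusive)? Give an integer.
Answer: 3

Derivation:
Subtree rooted at H contains: G, H, L
Count = 3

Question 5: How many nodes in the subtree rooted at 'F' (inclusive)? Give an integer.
Answer: 3

Derivation:
Subtree rooted at F contains: C, F, K
Count = 3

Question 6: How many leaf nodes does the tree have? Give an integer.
Leaves (nodes with no children): C, D, E, G, K, L, M

Answer: 7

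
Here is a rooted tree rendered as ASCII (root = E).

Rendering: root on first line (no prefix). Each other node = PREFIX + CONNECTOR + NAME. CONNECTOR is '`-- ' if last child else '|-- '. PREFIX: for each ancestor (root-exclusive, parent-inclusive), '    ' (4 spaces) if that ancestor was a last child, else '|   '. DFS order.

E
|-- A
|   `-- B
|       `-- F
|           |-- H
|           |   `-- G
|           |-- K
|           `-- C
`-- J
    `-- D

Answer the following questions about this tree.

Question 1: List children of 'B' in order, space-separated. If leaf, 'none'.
Node B's children (from adjacency): F

Answer: F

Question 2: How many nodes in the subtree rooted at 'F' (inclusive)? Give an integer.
Subtree rooted at F contains: C, F, G, H, K
Count = 5

Answer: 5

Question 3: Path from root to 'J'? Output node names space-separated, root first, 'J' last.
Answer: E J

Derivation:
Walk down from root: E -> J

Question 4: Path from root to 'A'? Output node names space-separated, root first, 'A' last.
Walk down from root: E -> A

Answer: E A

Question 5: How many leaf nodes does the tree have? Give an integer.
Leaves (nodes with no children): C, D, G, K

Answer: 4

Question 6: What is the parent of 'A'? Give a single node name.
Scan adjacency: A appears as child of E

Answer: E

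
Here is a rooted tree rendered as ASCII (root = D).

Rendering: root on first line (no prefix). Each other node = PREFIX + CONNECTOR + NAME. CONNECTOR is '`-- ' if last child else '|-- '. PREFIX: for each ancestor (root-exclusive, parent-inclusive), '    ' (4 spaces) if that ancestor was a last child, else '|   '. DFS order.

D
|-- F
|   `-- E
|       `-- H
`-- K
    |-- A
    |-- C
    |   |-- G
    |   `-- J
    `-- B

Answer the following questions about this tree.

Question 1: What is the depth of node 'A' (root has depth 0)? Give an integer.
Answer: 2

Derivation:
Path from root to A: D -> K -> A
Depth = number of edges = 2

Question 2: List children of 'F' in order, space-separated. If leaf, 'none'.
Node F's children (from adjacency): E

Answer: E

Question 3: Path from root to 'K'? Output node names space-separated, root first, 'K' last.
Answer: D K

Derivation:
Walk down from root: D -> K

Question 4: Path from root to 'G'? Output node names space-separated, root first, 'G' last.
Walk down from root: D -> K -> C -> G

Answer: D K C G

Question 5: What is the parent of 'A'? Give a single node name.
Answer: K

Derivation:
Scan adjacency: A appears as child of K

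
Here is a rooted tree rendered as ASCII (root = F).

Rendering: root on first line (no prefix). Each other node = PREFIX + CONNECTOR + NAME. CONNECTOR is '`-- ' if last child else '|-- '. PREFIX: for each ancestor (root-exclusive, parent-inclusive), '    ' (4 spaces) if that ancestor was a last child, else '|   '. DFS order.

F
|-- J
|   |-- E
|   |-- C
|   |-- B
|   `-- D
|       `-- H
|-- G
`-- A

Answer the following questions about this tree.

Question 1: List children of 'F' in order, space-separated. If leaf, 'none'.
Node F's children (from adjacency): J, G, A

Answer: J G A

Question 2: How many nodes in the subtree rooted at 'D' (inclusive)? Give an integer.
Answer: 2

Derivation:
Subtree rooted at D contains: D, H
Count = 2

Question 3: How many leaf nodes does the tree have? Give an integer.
Leaves (nodes with no children): A, B, C, E, G, H

Answer: 6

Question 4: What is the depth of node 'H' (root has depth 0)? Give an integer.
Answer: 3

Derivation:
Path from root to H: F -> J -> D -> H
Depth = number of edges = 3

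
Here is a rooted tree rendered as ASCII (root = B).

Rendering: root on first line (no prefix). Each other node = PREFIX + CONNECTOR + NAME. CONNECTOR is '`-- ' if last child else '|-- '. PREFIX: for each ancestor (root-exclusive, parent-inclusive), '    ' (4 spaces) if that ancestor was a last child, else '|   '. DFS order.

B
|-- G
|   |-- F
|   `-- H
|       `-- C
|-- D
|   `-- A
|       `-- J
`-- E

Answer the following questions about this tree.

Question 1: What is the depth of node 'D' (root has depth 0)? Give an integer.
Path from root to D: B -> D
Depth = number of edges = 1

Answer: 1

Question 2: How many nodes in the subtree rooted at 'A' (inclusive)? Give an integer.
Answer: 2

Derivation:
Subtree rooted at A contains: A, J
Count = 2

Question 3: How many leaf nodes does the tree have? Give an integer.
Answer: 4

Derivation:
Leaves (nodes with no children): C, E, F, J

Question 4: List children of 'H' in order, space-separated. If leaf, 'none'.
Node H's children (from adjacency): C

Answer: C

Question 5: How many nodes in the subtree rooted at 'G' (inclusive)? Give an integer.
Subtree rooted at G contains: C, F, G, H
Count = 4

Answer: 4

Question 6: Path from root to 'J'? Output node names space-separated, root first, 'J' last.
Walk down from root: B -> D -> A -> J

Answer: B D A J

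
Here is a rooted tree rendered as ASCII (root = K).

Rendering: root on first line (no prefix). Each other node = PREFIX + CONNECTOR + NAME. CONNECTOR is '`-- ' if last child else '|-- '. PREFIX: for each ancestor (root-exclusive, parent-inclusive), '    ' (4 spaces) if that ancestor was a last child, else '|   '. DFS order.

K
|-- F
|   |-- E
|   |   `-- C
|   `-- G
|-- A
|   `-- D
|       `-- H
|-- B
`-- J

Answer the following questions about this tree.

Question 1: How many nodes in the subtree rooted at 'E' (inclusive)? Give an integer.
Subtree rooted at E contains: C, E
Count = 2

Answer: 2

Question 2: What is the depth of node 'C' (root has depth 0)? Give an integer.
Answer: 3

Derivation:
Path from root to C: K -> F -> E -> C
Depth = number of edges = 3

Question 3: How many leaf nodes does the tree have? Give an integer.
Leaves (nodes with no children): B, C, G, H, J

Answer: 5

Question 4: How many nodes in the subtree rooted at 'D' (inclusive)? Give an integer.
Subtree rooted at D contains: D, H
Count = 2

Answer: 2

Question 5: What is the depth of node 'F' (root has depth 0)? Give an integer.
Answer: 1

Derivation:
Path from root to F: K -> F
Depth = number of edges = 1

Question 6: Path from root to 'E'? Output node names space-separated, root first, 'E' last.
Walk down from root: K -> F -> E

Answer: K F E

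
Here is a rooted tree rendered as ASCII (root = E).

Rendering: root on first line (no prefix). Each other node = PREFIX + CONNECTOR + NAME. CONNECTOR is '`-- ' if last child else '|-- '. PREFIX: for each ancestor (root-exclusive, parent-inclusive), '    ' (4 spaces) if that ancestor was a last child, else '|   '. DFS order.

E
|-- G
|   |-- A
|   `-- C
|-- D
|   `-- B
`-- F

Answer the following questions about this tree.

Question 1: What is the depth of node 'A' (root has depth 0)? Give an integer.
Answer: 2

Derivation:
Path from root to A: E -> G -> A
Depth = number of edges = 2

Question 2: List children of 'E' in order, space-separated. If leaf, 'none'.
Node E's children (from adjacency): G, D, F

Answer: G D F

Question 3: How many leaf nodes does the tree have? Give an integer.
Leaves (nodes with no children): A, B, C, F

Answer: 4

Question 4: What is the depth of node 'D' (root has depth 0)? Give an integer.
Answer: 1

Derivation:
Path from root to D: E -> D
Depth = number of edges = 1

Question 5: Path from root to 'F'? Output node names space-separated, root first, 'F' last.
Answer: E F

Derivation:
Walk down from root: E -> F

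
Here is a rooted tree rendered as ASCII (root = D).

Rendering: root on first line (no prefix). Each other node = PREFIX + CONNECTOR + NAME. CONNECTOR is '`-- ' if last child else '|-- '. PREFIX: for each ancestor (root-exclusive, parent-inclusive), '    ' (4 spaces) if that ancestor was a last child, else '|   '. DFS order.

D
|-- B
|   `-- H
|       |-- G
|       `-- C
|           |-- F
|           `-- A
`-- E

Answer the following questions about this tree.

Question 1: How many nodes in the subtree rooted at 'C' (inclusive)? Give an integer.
Answer: 3

Derivation:
Subtree rooted at C contains: A, C, F
Count = 3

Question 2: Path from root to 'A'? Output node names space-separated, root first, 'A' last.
Walk down from root: D -> B -> H -> C -> A

Answer: D B H C A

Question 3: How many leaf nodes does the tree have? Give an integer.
Answer: 4

Derivation:
Leaves (nodes with no children): A, E, F, G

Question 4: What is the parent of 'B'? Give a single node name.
Answer: D

Derivation:
Scan adjacency: B appears as child of D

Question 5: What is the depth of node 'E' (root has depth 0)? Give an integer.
Path from root to E: D -> E
Depth = number of edges = 1

Answer: 1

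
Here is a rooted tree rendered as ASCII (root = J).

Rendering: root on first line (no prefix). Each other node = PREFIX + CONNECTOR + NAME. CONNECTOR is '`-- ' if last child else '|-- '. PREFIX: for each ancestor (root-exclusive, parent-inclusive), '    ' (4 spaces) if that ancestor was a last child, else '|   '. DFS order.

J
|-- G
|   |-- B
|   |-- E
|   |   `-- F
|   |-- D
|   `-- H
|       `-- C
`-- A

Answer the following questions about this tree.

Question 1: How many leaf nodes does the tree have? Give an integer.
Leaves (nodes with no children): A, B, C, D, F

Answer: 5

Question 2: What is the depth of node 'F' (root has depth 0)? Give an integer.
Path from root to F: J -> G -> E -> F
Depth = number of edges = 3

Answer: 3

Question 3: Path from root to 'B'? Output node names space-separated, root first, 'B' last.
Walk down from root: J -> G -> B

Answer: J G B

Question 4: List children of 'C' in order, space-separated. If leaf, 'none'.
Node C's children (from adjacency): (leaf)

Answer: none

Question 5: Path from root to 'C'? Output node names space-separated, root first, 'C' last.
Walk down from root: J -> G -> H -> C

Answer: J G H C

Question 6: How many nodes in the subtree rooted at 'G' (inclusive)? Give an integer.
Subtree rooted at G contains: B, C, D, E, F, G, H
Count = 7

Answer: 7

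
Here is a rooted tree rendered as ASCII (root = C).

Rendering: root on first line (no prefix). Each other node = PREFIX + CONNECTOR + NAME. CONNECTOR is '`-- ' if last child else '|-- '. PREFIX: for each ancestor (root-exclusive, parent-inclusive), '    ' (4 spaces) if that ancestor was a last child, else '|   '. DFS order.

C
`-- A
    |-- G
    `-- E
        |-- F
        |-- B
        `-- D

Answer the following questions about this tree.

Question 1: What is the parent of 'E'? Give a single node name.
Scan adjacency: E appears as child of A

Answer: A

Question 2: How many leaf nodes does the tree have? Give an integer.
Leaves (nodes with no children): B, D, F, G

Answer: 4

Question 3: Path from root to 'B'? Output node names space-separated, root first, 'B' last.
Answer: C A E B

Derivation:
Walk down from root: C -> A -> E -> B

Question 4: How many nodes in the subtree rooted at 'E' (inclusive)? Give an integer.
Answer: 4

Derivation:
Subtree rooted at E contains: B, D, E, F
Count = 4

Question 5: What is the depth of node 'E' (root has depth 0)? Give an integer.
Path from root to E: C -> A -> E
Depth = number of edges = 2

Answer: 2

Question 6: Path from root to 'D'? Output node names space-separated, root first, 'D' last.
Walk down from root: C -> A -> E -> D

Answer: C A E D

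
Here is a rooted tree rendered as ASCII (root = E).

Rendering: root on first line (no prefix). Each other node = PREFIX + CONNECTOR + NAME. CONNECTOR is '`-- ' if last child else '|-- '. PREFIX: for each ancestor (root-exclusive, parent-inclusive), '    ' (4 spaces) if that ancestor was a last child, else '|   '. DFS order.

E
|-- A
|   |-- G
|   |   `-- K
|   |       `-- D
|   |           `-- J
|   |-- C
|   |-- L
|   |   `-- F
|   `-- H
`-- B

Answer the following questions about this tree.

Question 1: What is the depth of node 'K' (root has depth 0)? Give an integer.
Answer: 3

Derivation:
Path from root to K: E -> A -> G -> K
Depth = number of edges = 3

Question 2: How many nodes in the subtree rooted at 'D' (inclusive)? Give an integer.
Answer: 2

Derivation:
Subtree rooted at D contains: D, J
Count = 2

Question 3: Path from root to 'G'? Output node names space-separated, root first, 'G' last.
Walk down from root: E -> A -> G

Answer: E A G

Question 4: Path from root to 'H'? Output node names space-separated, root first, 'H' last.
Walk down from root: E -> A -> H

Answer: E A H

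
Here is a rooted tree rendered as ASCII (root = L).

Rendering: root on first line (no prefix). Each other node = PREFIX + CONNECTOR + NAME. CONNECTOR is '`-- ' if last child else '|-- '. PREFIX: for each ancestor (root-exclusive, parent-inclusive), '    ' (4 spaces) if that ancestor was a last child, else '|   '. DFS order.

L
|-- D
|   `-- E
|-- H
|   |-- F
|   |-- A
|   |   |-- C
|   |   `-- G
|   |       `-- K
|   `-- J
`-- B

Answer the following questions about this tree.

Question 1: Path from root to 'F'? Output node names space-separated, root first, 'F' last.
Answer: L H F

Derivation:
Walk down from root: L -> H -> F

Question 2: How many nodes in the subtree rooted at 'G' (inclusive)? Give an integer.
Subtree rooted at G contains: G, K
Count = 2

Answer: 2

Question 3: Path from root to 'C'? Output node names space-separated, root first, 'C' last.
Answer: L H A C

Derivation:
Walk down from root: L -> H -> A -> C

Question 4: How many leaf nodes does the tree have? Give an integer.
Leaves (nodes with no children): B, C, E, F, J, K

Answer: 6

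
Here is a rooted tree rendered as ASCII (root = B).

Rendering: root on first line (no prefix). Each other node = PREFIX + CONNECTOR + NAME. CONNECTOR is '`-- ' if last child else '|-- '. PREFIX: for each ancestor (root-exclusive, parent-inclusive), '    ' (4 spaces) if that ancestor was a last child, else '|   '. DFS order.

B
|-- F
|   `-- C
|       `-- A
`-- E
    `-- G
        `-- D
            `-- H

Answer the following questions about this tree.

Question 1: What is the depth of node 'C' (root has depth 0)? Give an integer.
Path from root to C: B -> F -> C
Depth = number of edges = 2

Answer: 2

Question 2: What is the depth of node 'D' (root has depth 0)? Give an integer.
Path from root to D: B -> E -> G -> D
Depth = number of edges = 3

Answer: 3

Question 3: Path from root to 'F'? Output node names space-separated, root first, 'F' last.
Walk down from root: B -> F

Answer: B F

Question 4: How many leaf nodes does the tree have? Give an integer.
Leaves (nodes with no children): A, H

Answer: 2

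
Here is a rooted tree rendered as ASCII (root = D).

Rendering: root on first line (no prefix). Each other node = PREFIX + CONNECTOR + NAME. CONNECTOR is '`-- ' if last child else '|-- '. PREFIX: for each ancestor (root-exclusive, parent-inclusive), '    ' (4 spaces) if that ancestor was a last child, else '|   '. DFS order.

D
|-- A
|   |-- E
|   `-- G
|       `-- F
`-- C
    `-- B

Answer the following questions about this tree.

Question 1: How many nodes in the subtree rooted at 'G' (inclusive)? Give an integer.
Subtree rooted at G contains: F, G
Count = 2

Answer: 2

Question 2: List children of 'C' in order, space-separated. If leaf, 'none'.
Node C's children (from adjacency): B

Answer: B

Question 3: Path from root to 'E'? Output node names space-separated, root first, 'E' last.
Answer: D A E

Derivation:
Walk down from root: D -> A -> E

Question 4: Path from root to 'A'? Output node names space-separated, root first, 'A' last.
Walk down from root: D -> A

Answer: D A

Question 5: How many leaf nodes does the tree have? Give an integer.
Answer: 3

Derivation:
Leaves (nodes with no children): B, E, F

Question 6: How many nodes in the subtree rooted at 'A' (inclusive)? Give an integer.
Answer: 4

Derivation:
Subtree rooted at A contains: A, E, F, G
Count = 4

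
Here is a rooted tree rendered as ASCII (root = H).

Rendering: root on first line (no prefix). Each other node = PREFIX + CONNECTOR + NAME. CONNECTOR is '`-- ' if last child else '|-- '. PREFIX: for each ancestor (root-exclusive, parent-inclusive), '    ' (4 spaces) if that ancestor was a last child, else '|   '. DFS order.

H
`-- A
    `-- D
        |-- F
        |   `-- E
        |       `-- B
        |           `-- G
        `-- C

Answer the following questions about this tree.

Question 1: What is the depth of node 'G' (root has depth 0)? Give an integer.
Answer: 6

Derivation:
Path from root to G: H -> A -> D -> F -> E -> B -> G
Depth = number of edges = 6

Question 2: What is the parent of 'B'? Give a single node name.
Scan adjacency: B appears as child of E

Answer: E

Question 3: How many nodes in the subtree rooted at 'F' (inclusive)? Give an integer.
Subtree rooted at F contains: B, E, F, G
Count = 4

Answer: 4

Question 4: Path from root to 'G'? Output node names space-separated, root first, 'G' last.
Answer: H A D F E B G

Derivation:
Walk down from root: H -> A -> D -> F -> E -> B -> G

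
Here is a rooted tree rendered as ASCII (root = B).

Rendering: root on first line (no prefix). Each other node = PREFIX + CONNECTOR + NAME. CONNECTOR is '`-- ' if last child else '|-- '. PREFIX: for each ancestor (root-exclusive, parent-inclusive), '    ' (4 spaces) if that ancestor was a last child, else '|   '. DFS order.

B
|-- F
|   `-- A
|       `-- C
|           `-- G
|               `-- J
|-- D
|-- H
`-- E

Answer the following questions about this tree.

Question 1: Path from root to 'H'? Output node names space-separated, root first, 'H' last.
Walk down from root: B -> H

Answer: B H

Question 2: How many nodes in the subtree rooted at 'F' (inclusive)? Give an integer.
Answer: 5

Derivation:
Subtree rooted at F contains: A, C, F, G, J
Count = 5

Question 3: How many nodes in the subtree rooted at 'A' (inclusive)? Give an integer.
Subtree rooted at A contains: A, C, G, J
Count = 4

Answer: 4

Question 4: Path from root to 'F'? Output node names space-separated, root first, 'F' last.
Answer: B F

Derivation:
Walk down from root: B -> F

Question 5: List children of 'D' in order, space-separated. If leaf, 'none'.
Node D's children (from adjacency): (leaf)

Answer: none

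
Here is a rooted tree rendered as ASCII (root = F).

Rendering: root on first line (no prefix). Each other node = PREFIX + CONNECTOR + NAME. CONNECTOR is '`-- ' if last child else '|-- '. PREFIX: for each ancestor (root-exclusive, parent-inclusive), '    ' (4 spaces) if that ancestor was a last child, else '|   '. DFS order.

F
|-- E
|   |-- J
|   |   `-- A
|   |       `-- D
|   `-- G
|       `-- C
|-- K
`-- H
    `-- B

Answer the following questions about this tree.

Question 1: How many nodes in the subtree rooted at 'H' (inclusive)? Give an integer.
Answer: 2

Derivation:
Subtree rooted at H contains: B, H
Count = 2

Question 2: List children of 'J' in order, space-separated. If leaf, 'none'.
Answer: A

Derivation:
Node J's children (from adjacency): A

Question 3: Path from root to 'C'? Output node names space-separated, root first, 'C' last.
Walk down from root: F -> E -> G -> C

Answer: F E G C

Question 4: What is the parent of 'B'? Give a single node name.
Scan adjacency: B appears as child of H

Answer: H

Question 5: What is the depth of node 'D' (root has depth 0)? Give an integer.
Path from root to D: F -> E -> J -> A -> D
Depth = number of edges = 4

Answer: 4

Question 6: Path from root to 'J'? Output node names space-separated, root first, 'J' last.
Walk down from root: F -> E -> J

Answer: F E J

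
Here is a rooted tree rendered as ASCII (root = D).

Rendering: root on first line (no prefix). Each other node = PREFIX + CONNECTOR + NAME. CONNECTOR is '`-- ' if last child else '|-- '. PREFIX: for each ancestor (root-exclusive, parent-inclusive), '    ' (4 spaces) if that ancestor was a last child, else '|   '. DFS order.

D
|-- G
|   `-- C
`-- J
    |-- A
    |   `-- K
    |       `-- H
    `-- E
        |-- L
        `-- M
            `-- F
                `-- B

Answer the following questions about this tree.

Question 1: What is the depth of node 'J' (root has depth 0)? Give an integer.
Answer: 1

Derivation:
Path from root to J: D -> J
Depth = number of edges = 1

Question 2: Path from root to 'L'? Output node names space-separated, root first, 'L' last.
Answer: D J E L

Derivation:
Walk down from root: D -> J -> E -> L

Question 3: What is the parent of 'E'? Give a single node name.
Answer: J

Derivation:
Scan adjacency: E appears as child of J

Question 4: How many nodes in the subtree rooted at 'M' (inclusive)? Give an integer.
Subtree rooted at M contains: B, F, M
Count = 3

Answer: 3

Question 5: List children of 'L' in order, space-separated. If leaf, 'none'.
Answer: none

Derivation:
Node L's children (from adjacency): (leaf)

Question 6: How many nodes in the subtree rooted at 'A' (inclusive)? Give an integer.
Answer: 3

Derivation:
Subtree rooted at A contains: A, H, K
Count = 3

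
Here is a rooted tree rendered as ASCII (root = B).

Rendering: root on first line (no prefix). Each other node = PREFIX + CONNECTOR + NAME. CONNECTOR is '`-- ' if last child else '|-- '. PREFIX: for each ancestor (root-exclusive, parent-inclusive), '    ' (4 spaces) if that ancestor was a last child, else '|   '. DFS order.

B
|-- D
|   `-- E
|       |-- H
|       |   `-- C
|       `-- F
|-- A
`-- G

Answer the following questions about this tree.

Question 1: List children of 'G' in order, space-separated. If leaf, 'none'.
Node G's children (from adjacency): (leaf)

Answer: none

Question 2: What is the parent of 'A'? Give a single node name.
Scan adjacency: A appears as child of B

Answer: B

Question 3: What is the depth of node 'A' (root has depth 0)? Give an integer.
Answer: 1

Derivation:
Path from root to A: B -> A
Depth = number of edges = 1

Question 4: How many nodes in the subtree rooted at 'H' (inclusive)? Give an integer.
Subtree rooted at H contains: C, H
Count = 2

Answer: 2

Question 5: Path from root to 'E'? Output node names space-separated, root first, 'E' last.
Walk down from root: B -> D -> E

Answer: B D E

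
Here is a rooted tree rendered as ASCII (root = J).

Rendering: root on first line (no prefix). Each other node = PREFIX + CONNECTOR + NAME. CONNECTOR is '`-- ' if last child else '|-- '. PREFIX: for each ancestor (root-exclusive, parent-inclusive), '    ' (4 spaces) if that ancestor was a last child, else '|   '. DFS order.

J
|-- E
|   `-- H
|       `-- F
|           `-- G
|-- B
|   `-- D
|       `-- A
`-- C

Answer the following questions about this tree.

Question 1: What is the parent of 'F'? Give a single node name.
Answer: H

Derivation:
Scan adjacency: F appears as child of H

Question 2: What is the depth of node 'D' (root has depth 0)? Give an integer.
Path from root to D: J -> B -> D
Depth = number of edges = 2

Answer: 2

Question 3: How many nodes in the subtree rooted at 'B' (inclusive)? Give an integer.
Answer: 3

Derivation:
Subtree rooted at B contains: A, B, D
Count = 3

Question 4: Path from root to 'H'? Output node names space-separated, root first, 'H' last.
Walk down from root: J -> E -> H

Answer: J E H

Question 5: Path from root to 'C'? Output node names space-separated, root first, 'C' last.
Walk down from root: J -> C

Answer: J C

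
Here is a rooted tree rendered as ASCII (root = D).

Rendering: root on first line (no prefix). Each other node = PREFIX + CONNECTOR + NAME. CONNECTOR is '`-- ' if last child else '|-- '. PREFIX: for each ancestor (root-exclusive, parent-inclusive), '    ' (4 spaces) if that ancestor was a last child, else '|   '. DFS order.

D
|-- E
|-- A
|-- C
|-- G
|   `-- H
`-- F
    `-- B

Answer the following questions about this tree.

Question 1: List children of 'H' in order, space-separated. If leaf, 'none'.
Node H's children (from adjacency): (leaf)

Answer: none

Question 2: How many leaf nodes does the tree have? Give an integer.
Answer: 5

Derivation:
Leaves (nodes with no children): A, B, C, E, H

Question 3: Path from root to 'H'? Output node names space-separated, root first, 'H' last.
Answer: D G H

Derivation:
Walk down from root: D -> G -> H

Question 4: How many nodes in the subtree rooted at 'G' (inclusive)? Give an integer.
Subtree rooted at G contains: G, H
Count = 2

Answer: 2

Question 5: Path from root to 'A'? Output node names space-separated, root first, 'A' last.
Walk down from root: D -> A

Answer: D A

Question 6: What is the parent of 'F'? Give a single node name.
Answer: D

Derivation:
Scan adjacency: F appears as child of D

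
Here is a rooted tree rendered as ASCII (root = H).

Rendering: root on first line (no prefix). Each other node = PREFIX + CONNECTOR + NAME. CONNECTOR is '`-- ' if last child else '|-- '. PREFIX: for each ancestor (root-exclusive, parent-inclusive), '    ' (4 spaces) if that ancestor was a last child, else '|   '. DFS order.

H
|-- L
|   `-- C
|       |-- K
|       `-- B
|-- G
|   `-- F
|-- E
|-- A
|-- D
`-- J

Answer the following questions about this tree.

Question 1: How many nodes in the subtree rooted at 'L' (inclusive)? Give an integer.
Subtree rooted at L contains: B, C, K, L
Count = 4

Answer: 4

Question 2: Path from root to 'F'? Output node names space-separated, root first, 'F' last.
Answer: H G F

Derivation:
Walk down from root: H -> G -> F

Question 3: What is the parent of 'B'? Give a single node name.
Scan adjacency: B appears as child of C

Answer: C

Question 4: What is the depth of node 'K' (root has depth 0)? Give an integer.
Path from root to K: H -> L -> C -> K
Depth = number of edges = 3

Answer: 3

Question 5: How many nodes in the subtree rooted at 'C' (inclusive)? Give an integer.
Answer: 3

Derivation:
Subtree rooted at C contains: B, C, K
Count = 3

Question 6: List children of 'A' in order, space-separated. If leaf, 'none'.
Node A's children (from adjacency): (leaf)

Answer: none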